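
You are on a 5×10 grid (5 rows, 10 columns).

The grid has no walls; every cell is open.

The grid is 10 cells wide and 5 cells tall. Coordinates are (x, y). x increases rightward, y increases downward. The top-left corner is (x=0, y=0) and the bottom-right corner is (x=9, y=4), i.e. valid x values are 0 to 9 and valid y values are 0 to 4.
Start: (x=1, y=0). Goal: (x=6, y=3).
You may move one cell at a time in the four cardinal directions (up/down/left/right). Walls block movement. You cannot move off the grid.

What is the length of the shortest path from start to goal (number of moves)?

BFS from (x=1, y=0) until reaching (x=6, y=3):
  Distance 0: (x=1, y=0)
  Distance 1: (x=0, y=0), (x=2, y=0), (x=1, y=1)
  Distance 2: (x=3, y=0), (x=0, y=1), (x=2, y=1), (x=1, y=2)
  Distance 3: (x=4, y=0), (x=3, y=1), (x=0, y=2), (x=2, y=2), (x=1, y=3)
  Distance 4: (x=5, y=0), (x=4, y=1), (x=3, y=2), (x=0, y=3), (x=2, y=3), (x=1, y=4)
  Distance 5: (x=6, y=0), (x=5, y=1), (x=4, y=2), (x=3, y=3), (x=0, y=4), (x=2, y=4)
  Distance 6: (x=7, y=0), (x=6, y=1), (x=5, y=2), (x=4, y=3), (x=3, y=4)
  Distance 7: (x=8, y=0), (x=7, y=1), (x=6, y=2), (x=5, y=3), (x=4, y=4)
  Distance 8: (x=9, y=0), (x=8, y=1), (x=7, y=2), (x=6, y=3), (x=5, y=4)  <- goal reached here
One shortest path (8 moves): (x=1, y=0) -> (x=2, y=0) -> (x=3, y=0) -> (x=4, y=0) -> (x=5, y=0) -> (x=6, y=0) -> (x=6, y=1) -> (x=6, y=2) -> (x=6, y=3)

Answer: Shortest path length: 8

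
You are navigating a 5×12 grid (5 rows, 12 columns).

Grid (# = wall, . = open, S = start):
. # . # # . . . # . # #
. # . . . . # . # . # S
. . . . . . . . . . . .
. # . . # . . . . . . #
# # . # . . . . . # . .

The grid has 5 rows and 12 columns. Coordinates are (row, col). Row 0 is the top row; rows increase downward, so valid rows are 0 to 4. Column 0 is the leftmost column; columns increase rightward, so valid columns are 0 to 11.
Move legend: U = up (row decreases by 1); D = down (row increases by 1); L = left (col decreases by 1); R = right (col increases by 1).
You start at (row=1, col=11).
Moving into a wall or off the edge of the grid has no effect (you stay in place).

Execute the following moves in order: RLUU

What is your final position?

Answer: Final position: (row=1, col=11)

Derivation:
Start: (row=1, col=11)
  R (right): blocked, stay at (row=1, col=11)
  L (left): blocked, stay at (row=1, col=11)
  U (up): blocked, stay at (row=1, col=11)
  U (up): blocked, stay at (row=1, col=11)
Final: (row=1, col=11)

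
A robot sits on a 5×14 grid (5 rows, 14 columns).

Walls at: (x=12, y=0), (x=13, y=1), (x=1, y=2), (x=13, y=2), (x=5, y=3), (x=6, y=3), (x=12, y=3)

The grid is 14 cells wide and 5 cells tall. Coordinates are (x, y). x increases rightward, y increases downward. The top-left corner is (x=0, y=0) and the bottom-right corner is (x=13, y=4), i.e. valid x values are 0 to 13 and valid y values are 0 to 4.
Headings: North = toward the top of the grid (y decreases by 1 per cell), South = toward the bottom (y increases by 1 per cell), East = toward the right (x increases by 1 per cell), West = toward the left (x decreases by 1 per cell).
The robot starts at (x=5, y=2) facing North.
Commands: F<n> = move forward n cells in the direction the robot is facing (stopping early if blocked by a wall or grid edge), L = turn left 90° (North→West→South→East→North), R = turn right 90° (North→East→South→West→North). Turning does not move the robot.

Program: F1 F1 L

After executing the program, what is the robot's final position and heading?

Start: (x=5, y=2), facing North
  F1: move forward 1, now at (x=5, y=1)
  F1: move forward 1, now at (x=5, y=0)
  L: turn left, now facing West
Final: (x=5, y=0), facing West

Answer: Final position: (x=5, y=0), facing West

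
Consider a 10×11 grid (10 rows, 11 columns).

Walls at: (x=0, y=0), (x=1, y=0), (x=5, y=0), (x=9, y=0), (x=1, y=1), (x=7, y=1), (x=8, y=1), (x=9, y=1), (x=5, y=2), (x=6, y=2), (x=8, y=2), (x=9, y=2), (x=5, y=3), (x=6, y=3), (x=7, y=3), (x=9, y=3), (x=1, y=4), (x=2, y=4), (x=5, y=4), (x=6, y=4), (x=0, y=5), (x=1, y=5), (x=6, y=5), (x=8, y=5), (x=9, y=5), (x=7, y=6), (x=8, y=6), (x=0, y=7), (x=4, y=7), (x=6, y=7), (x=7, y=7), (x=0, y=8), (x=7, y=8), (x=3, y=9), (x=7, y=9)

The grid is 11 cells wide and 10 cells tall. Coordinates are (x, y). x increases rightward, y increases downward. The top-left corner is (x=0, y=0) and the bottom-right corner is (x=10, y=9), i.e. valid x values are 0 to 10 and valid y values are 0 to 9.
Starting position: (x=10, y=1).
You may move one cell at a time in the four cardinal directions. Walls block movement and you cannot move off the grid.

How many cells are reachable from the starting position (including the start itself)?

BFS flood-fill from (x=10, y=1):
  Distance 0: (x=10, y=1)
  Distance 1: (x=10, y=0), (x=10, y=2)
  Distance 2: (x=10, y=3)
  Distance 3: (x=10, y=4)
  Distance 4: (x=9, y=4), (x=10, y=5)
  Distance 5: (x=8, y=4), (x=10, y=6)
  Distance 6: (x=8, y=3), (x=7, y=4), (x=9, y=6), (x=10, y=7)
  Distance 7: (x=7, y=5), (x=9, y=7), (x=10, y=8)
  Distance 8: (x=8, y=7), (x=9, y=8), (x=10, y=9)
  Distance 9: (x=8, y=8), (x=9, y=9)
  Distance 10: (x=8, y=9)
Total reachable: 22 (grid has 75 open cells total)

Answer: Reachable cells: 22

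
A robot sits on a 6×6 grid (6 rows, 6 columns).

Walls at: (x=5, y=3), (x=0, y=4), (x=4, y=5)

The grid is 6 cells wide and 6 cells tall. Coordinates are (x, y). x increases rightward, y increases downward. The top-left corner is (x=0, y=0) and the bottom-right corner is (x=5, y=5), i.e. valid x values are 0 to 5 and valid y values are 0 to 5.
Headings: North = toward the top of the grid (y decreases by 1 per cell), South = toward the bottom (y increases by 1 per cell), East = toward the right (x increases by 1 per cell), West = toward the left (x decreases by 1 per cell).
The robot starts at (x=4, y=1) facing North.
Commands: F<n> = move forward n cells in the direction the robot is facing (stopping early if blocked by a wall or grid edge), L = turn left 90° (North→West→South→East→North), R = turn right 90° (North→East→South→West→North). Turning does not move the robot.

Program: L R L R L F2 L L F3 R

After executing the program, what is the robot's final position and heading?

Answer: Final position: (x=5, y=1), facing South

Derivation:
Start: (x=4, y=1), facing North
  L: turn left, now facing West
  R: turn right, now facing North
  L: turn left, now facing West
  R: turn right, now facing North
  L: turn left, now facing West
  F2: move forward 2, now at (x=2, y=1)
  L: turn left, now facing South
  L: turn left, now facing East
  F3: move forward 3, now at (x=5, y=1)
  R: turn right, now facing South
Final: (x=5, y=1), facing South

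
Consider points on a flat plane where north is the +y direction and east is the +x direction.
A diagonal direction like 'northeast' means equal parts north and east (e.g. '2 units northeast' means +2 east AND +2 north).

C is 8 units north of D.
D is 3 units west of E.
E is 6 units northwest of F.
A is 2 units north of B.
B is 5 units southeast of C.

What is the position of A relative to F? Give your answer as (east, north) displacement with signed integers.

Place F at the origin (east=0, north=0).
  E is 6 units northwest of F: delta (east=-6, north=+6); E at (east=-6, north=6).
  D is 3 units west of E: delta (east=-3, north=+0); D at (east=-9, north=6).
  C is 8 units north of D: delta (east=+0, north=+8); C at (east=-9, north=14).
  B is 5 units southeast of C: delta (east=+5, north=-5); B at (east=-4, north=9).
  A is 2 units north of B: delta (east=+0, north=+2); A at (east=-4, north=11).
Therefore A relative to F: (east=-4, north=11).

Answer: A is at (east=-4, north=11) relative to F.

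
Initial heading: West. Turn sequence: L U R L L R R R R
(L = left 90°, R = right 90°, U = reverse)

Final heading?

Answer: Final heading: West

Derivation:
Start: West
  L (left (90° counter-clockwise)) -> South
  U (U-turn (180°)) -> North
  R (right (90° clockwise)) -> East
  L (left (90° counter-clockwise)) -> North
  L (left (90° counter-clockwise)) -> West
  R (right (90° clockwise)) -> North
  R (right (90° clockwise)) -> East
  R (right (90° clockwise)) -> South
  R (right (90° clockwise)) -> West
Final: West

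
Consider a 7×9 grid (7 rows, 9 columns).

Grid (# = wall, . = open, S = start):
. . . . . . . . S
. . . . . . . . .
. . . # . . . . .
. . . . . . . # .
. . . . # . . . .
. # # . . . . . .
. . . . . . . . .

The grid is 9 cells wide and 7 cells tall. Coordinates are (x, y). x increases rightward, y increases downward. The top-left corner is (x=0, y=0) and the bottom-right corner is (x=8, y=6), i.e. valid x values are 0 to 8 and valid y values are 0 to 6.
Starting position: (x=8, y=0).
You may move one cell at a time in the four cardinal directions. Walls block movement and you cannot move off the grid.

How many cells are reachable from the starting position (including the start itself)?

Answer: Reachable cells: 58

Derivation:
BFS flood-fill from (x=8, y=0):
  Distance 0: (x=8, y=0)
  Distance 1: (x=7, y=0), (x=8, y=1)
  Distance 2: (x=6, y=0), (x=7, y=1), (x=8, y=2)
  Distance 3: (x=5, y=0), (x=6, y=1), (x=7, y=2), (x=8, y=3)
  Distance 4: (x=4, y=0), (x=5, y=1), (x=6, y=2), (x=8, y=4)
  Distance 5: (x=3, y=0), (x=4, y=1), (x=5, y=2), (x=6, y=3), (x=7, y=4), (x=8, y=5)
  Distance 6: (x=2, y=0), (x=3, y=1), (x=4, y=2), (x=5, y=3), (x=6, y=4), (x=7, y=5), (x=8, y=6)
  Distance 7: (x=1, y=0), (x=2, y=1), (x=4, y=3), (x=5, y=4), (x=6, y=5), (x=7, y=6)
  Distance 8: (x=0, y=0), (x=1, y=1), (x=2, y=2), (x=3, y=3), (x=5, y=5), (x=6, y=6)
  Distance 9: (x=0, y=1), (x=1, y=2), (x=2, y=3), (x=3, y=4), (x=4, y=5), (x=5, y=6)
  Distance 10: (x=0, y=2), (x=1, y=3), (x=2, y=4), (x=3, y=5), (x=4, y=6)
  Distance 11: (x=0, y=3), (x=1, y=4), (x=3, y=6)
  Distance 12: (x=0, y=4), (x=2, y=6)
  Distance 13: (x=0, y=5), (x=1, y=6)
  Distance 14: (x=0, y=6)
Total reachable: 58 (grid has 58 open cells total)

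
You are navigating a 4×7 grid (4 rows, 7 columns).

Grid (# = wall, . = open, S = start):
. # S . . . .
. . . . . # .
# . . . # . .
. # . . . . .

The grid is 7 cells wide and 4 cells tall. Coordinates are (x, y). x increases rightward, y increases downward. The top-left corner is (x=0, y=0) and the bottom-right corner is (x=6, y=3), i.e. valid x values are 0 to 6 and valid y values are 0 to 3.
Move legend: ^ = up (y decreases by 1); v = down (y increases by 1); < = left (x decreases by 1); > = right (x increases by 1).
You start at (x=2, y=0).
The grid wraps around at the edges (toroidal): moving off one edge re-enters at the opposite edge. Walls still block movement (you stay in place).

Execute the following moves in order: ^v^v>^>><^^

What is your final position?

Answer: Final position: (x=4, y=3)

Derivation:
Start: (x=2, y=0)
  ^ (up): (x=2, y=0) -> (x=2, y=3)
  v (down): (x=2, y=3) -> (x=2, y=0)
  ^ (up): (x=2, y=0) -> (x=2, y=3)
  v (down): (x=2, y=3) -> (x=2, y=0)
  > (right): (x=2, y=0) -> (x=3, y=0)
  ^ (up): (x=3, y=0) -> (x=3, y=3)
  > (right): (x=3, y=3) -> (x=4, y=3)
  > (right): (x=4, y=3) -> (x=5, y=3)
  < (left): (x=5, y=3) -> (x=4, y=3)
  ^ (up): blocked, stay at (x=4, y=3)
  ^ (up): blocked, stay at (x=4, y=3)
Final: (x=4, y=3)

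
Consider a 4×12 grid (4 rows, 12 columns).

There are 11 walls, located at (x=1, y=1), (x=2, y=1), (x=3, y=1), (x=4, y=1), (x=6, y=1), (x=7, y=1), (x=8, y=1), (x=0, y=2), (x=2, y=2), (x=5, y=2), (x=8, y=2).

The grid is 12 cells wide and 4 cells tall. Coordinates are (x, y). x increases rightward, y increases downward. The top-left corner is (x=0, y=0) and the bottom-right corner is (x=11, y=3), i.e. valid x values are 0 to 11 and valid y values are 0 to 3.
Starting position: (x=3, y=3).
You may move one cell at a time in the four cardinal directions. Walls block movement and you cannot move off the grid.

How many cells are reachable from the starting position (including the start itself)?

Answer: Reachable cells: 37

Derivation:
BFS flood-fill from (x=3, y=3):
  Distance 0: (x=3, y=3)
  Distance 1: (x=3, y=2), (x=2, y=3), (x=4, y=3)
  Distance 2: (x=4, y=2), (x=1, y=3), (x=5, y=3)
  Distance 3: (x=1, y=2), (x=0, y=3), (x=6, y=3)
  Distance 4: (x=6, y=2), (x=7, y=3)
  Distance 5: (x=7, y=2), (x=8, y=3)
  Distance 6: (x=9, y=3)
  Distance 7: (x=9, y=2), (x=10, y=3)
  Distance 8: (x=9, y=1), (x=10, y=2), (x=11, y=3)
  Distance 9: (x=9, y=0), (x=10, y=1), (x=11, y=2)
  Distance 10: (x=8, y=0), (x=10, y=0), (x=11, y=1)
  Distance 11: (x=7, y=0), (x=11, y=0)
  Distance 12: (x=6, y=0)
  Distance 13: (x=5, y=0)
  Distance 14: (x=4, y=0), (x=5, y=1)
  Distance 15: (x=3, y=0)
  Distance 16: (x=2, y=0)
  Distance 17: (x=1, y=0)
  Distance 18: (x=0, y=0)
  Distance 19: (x=0, y=1)
Total reachable: 37 (grid has 37 open cells total)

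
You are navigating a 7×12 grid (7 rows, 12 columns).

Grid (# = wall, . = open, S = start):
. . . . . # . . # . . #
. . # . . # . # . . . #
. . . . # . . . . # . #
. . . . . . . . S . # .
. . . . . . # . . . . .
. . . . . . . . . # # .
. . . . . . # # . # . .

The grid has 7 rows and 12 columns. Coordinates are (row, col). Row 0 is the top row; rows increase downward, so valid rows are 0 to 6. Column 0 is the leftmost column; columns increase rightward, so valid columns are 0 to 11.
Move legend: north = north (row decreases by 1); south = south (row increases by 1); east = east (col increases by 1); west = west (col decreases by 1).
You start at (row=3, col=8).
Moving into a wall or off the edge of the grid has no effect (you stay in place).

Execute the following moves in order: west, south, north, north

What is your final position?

Answer: Final position: (row=2, col=7)

Derivation:
Start: (row=3, col=8)
  west (west): (row=3, col=8) -> (row=3, col=7)
  south (south): (row=3, col=7) -> (row=4, col=7)
  north (north): (row=4, col=7) -> (row=3, col=7)
  north (north): (row=3, col=7) -> (row=2, col=7)
Final: (row=2, col=7)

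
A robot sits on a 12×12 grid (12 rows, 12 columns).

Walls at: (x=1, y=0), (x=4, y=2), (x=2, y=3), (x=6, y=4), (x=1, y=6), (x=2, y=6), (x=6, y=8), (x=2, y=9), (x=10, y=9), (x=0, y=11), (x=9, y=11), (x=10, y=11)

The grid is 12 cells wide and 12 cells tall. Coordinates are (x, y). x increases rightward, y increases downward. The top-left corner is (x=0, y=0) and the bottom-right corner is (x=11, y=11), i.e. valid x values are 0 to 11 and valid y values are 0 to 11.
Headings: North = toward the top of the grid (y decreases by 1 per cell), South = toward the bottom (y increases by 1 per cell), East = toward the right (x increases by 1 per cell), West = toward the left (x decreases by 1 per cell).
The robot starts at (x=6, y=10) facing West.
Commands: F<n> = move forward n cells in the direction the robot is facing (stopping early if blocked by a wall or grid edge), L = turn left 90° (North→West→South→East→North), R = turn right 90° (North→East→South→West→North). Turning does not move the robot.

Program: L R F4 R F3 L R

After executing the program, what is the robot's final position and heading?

Start: (x=6, y=10), facing West
  L: turn left, now facing South
  R: turn right, now facing West
  F4: move forward 4, now at (x=2, y=10)
  R: turn right, now facing North
  F3: move forward 0/3 (blocked), now at (x=2, y=10)
  L: turn left, now facing West
  R: turn right, now facing North
Final: (x=2, y=10), facing North

Answer: Final position: (x=2, y=10), facing North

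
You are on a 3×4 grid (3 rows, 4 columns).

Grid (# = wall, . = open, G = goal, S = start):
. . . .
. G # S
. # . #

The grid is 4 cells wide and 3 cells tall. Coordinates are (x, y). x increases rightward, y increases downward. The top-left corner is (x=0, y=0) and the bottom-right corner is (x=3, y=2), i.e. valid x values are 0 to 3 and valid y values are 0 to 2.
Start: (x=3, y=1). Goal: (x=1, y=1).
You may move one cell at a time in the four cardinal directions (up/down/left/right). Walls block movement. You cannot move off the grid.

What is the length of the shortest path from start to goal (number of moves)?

BFS from (x=3, y=1) until reaching (x=1, y=1):
  Distance 0: (x=3, y=1)
  Distance 1: (x=3, y=0)
  Distance 2: (x=2, y=0)
  Distance 3: (x=1, y=0)
  Distance 4: (x=0, y=0), (x=1, y=1)  <- goal reached here
One shortest path (4 moves): (x=3, y=1) -> (x=3, y=0) -> (x=2, y=0) -> (x=1, y=0) -> (x=1, y=1)

Answer: Shortest path length: 4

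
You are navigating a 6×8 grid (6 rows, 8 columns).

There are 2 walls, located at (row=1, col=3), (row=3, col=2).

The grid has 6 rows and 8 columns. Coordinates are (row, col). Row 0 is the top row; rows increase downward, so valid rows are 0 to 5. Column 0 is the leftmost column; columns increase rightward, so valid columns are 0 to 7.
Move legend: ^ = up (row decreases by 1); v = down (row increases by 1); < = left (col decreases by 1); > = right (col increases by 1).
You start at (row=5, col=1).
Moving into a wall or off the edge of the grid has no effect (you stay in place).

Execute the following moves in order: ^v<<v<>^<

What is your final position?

Start: (row=5, col=1)
  ^ (up): (row=5, col=1) -> (row=4, col=1)
  v (down): (row=4, col=1) -> (row=5, col=1)
  < (left): (row=5, col=1) -> (row=5, col=0)
  < (left): blocked, stay at (row=5, col=0)
  v (down): blocked, stay at (row=5, col=0)
  < (left): blocked, stay at (row=5, col=0)
  > (right): (row=5, col=0) -> (row=5, col=1)
  ^ (up): (row=5, col=1) -> (row=4, col=1)
  < (left): (row=4, col=1) -> (row=4, col=0)
Final: (row=4, col=0)

Answer: Final position: (row=4, col=0)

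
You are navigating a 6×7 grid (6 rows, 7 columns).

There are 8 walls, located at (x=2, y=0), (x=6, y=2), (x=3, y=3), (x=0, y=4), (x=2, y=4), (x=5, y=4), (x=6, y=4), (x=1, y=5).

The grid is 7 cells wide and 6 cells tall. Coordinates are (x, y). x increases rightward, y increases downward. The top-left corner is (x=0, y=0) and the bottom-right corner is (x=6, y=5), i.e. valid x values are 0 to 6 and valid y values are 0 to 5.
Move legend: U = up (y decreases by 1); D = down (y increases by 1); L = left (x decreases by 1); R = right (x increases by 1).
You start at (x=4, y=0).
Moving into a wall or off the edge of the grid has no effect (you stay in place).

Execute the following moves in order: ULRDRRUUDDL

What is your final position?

Start: (x=4, y=0)
  U (up): blocked, stay at (x=4, y=0)
  L (left): (x=4, y=0) -> (x=3, y=0)
  R (right): (x=3, y=0) -> (x=4, y=0)
  D (down): (x=4, y=0) -> (x=4, y=1)
  R (right): (x=4, y=1) -> (x=5, y=1)
  R (right): (x=5, y=1) -> (x=6, y=1)
  U (up): (x=6, y=1) -> (x=6, y=0)
  U (up): blocked, stay at (x=6, y=0)
  D (down): (x=6, y=0) -> (x=6, y=1)
  D (down): blocked, stay at (x=6, y=1)
  L (left): (x=6, y=1) -> (x=5, y=1)
Final: (x=5, y=1)

Answer: Final position: (x=5, y=1)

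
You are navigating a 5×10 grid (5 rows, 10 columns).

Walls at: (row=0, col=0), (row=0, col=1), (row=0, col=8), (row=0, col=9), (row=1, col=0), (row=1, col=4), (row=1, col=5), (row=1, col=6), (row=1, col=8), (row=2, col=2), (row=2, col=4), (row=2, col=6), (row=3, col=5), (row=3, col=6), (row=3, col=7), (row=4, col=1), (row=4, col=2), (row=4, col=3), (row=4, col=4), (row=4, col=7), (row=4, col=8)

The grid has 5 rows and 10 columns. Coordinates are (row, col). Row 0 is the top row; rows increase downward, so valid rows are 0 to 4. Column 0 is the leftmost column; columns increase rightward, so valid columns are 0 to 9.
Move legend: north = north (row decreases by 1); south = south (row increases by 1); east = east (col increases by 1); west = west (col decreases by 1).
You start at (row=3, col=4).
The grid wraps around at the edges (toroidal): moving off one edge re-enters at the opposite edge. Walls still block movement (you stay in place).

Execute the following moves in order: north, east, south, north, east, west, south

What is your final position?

Answer: Final position: (row=3, col=3)

Derivation:
Start: (row=3, col=4)
  north (north): blocked, stay at (row=3, col=4)
  east (east): blocked, stay at (row=3, col=4)
  south (south): blocked, stay at (row=3, col=4)
  north (north): blocked, stay at (row=3, col=4)
  east (east): blocked, stay at (row=3, col=4)
  west (west): (row=3, col=4) -> (row=3, col=3)
  south (south): blocked, stay at (row=3, col=3)
Final: (row=3, col=3)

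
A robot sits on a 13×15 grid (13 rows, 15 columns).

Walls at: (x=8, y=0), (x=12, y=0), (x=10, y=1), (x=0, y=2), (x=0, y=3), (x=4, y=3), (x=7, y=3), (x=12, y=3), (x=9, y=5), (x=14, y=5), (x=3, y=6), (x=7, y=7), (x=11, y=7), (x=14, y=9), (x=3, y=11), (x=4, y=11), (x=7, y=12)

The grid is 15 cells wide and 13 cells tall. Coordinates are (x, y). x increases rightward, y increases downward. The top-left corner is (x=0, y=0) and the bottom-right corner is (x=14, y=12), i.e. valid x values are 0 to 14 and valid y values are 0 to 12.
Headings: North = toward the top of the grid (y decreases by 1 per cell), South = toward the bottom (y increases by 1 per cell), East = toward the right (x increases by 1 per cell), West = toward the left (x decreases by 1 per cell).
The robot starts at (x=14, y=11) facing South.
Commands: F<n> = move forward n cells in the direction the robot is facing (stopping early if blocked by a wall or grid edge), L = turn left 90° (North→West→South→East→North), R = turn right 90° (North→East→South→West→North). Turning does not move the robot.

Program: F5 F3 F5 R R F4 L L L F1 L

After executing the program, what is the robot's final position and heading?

Start: (x=14, y=11), facing South
  F5: move forward 1/5 (blocked), now at (x=14, y=12)
  F3: move forward 0/3 (blocked), now at (x=14, y=12)
  F5: move forward 0/5 (blocked), now at (x=14, y=12)
  R: turn right, now facing West
  R: turn right, now facing North
  F4: move forward 2/4 (blocked), now at (x=14, y=10)
  L: turn left, now facing West
  L: turn left, now facing South
  L: turn left, now facing East
  F1: move forward 0/1 (blocked), now at (x=14, y=10)
  L: turn left, now facing North
Final: (x=14, y=10), facing North

Answer: Final position: (x=14, y=10), facing North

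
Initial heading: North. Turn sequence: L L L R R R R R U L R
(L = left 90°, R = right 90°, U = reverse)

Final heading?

Start: North
  L (left (90° counter-clockwise)) -> West
  L (left (90° counter-clockwise)) -> South
  L (left (90° counter-clockwise)) -> East
  R (right (90° clockwise)) -> South
  R (right (90° clockwise)) -> West
  R (right (90° clockwise)) -> North
  R (right (90° clockwise)) -> East
  R (right (90° clockwise)) -> South
  U (U-turn (180°)) -> North
  L (left (90° counter-clockwise)) -> West
  R (right (90° clockwise)) -> North
Final: North

Answer: Final heading: North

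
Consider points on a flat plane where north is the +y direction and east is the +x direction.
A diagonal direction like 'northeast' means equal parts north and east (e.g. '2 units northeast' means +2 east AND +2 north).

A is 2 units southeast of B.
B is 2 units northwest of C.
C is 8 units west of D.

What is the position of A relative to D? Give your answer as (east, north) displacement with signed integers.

Place D at the origin (east=0, north=0).
  C is 8 units west of D: delta (east=-8, north=+0); C at (east=-8, north=0).
  B is 2 units northwest of C: delta (east=-2, north=+2); B at (east=-10, north=2).
  A is 2 units southeast of B: delta (east=+2, north=-2); A at (east=-8, north=0).
Therefore A relative to D: (east=-8, north=0).

Answer: A is at (east=-8, north=0) relative to D.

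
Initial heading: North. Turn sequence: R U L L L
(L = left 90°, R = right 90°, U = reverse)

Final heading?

Start: North
  R (right (90° clockwise)) -> East
  U (U-turn (180°)) -> West
  L (left (90° counter-clockwise)) -> South
  L (left (90° counter-clockwise)) -> East
  L (left (90° counter-clockwise)) -> North
Final: North

Answer: Final heading: North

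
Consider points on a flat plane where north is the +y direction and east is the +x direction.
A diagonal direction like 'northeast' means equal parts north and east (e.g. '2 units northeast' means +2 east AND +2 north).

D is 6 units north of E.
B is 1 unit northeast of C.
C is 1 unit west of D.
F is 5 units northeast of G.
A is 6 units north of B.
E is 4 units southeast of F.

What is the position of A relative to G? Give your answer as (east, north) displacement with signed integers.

Place G at the origin (east=0, north=0).
  F is 5 units northeast of G: delta (east=+5, north=+5); F at (east=5, north=5).
  E is 4 units southeast of F: delta (east=+4, north=-4); E at (east=9, north=1).
  D is 6 units north of E: delta (east=+0, north=+6); D at (east=9, north=7).
  C is 1 unit west of D: delta (east=-1, north=+0); C at (east=8, north=7).
  B is 1 unit northeast of C: delta (east=+1, north=+1); B at (east=9, north=8).
  A is 6 units north of B: delta (east=+0, north=+6); A at (east=9, north=14).
Therefore A relative to G: (east=9, north=14).

Answer: A is at (east=9, north=14) relative to G.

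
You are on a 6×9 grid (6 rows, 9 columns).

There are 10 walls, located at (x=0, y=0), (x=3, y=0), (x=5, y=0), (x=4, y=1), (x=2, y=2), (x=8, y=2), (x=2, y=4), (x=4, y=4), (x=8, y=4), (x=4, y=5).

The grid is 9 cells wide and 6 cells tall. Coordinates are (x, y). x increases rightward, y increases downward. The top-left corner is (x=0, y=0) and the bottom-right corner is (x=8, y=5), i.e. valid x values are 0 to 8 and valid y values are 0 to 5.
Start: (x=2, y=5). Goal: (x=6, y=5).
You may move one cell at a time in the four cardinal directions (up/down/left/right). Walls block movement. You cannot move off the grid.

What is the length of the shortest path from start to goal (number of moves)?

BFS from (x=2, y=5) until reaching (x=6, y=5):
  Distance 0: (x=2, y=5)
  Distance 1: (x=1, y=5), (x=3, y=5)
  Distance 2: (x=1, y=4), (x=3, y=4), (x=0, y=5)
  Distance 3: (x=1, y=3), (x=3, y=3), (x=0, y=4)
  Distance 4: (x=1, y=2), (x=3, y=2), (x=0, y=3), (x=2, y=3), (x=4, y=3)
  Distance 5: (x=1, y=1), (x=3, y=1), (x=0, y=2), (x=4, y=2), (x=5, y=3)
  Distance 6: (x=1, y=0), (x=0, y=1), (x=2, y=1), (x=5, y=2), (x=6, y=3), (x=5, y=4)
  Distance 7: (x=2, y=0), (x=5, y=1), (x=6, y=2), (x=7, y=3), (x=6, y=4), (x=5, y=5)
  Distance 8: (x=6, y=1), (x=7, y=2), (x=8, y=3), (x=7, y=4), (x=6, y=5)  <- goal reached here
One shortest path (8 moves): (x=2, y=5) -> (x=3, y=5) -> (x=3, y=4) -> (x=3, y=3) -> (x=4, y=3) -> (x=5, y=3) -> (x=6, y=3) -> (x=6, y=4) -> (x=6, y=5)

Answer: Shortest path length: 8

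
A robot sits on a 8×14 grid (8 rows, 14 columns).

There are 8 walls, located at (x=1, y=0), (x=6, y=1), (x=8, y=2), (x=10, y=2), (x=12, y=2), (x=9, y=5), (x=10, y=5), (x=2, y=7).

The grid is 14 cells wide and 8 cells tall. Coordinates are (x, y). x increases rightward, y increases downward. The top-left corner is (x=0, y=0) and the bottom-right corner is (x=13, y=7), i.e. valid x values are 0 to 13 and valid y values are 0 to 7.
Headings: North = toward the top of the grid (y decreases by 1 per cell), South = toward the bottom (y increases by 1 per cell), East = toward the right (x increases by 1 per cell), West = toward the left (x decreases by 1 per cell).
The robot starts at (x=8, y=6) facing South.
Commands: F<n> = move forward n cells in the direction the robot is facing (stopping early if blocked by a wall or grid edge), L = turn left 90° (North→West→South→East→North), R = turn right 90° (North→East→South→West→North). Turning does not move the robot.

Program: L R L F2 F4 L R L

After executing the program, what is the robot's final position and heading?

Start: (x=8, y=6), facing South
  L: turn left, now facing East
  R: turn right, now facing South
  L: turn left, now facing East
  F2: move forward 2, now at (x=10, y=6)
  F4: move forward 3/4 (blocked), now at (x=13, y=6)
  L: turn left, now facing North
  R: turn right, now facing East
  L: turn left, now facing North
Final: (x=13, y=6), facing North

Answer: Final position: (x=13, y=6), facing North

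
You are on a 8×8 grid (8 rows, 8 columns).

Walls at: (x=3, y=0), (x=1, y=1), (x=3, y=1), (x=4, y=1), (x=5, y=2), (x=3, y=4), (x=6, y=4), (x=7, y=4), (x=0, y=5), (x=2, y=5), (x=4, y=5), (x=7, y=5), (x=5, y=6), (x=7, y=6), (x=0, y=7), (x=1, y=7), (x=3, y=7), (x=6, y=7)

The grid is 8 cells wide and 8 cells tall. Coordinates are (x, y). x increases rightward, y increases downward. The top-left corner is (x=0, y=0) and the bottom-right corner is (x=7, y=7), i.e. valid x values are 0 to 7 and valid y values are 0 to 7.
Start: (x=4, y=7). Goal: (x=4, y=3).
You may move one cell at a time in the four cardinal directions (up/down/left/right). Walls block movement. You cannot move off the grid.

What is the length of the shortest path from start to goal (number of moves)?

Answer: Shortest path length: 10

Derivation:
BFS from (x=4, y=7) until reaching (x=4, y=3):
  Distance 0: (x=4, y=7)
  Distance 1: (x=4, y=6), (x=5, y=7)
  Distance 2: (x=3, y=6)
  Distance 3: (x=3, y=5), (x=2, y=6)
  Distance 4: (x=1, y=6), (x=2, y=7)
  Distance 5: (x=1, y=5), (x=0, y=6)
  Distance 6: (x=1, y=4)
  Distance 7: (x=1, y=3), (x=0, y=4), (x=2, y=4)
  Distance 8: (x=1, y=2), (x=0, y=3), (x=2, y=3)
  Distance 9: (x=0, y=2), (x=2, y=2), (x=3, y=3)
  Distance 10: (x=0, y=1), (x=2, y=1), (x=3, y=2), (x=4, y=3)  <- goal reached here
One shortest path (10 moves): (x=4, y=7) -> (x=4, y=6) -> (x=3, y=6) -> (x=2, y=6) -> (x=1, y=6) -> (x=1, y=5) -> (x=1, y=4) -> (x=2, y=4) -> (x=2, y=3) -> (x=3, y=3) -> (x=4, y=3)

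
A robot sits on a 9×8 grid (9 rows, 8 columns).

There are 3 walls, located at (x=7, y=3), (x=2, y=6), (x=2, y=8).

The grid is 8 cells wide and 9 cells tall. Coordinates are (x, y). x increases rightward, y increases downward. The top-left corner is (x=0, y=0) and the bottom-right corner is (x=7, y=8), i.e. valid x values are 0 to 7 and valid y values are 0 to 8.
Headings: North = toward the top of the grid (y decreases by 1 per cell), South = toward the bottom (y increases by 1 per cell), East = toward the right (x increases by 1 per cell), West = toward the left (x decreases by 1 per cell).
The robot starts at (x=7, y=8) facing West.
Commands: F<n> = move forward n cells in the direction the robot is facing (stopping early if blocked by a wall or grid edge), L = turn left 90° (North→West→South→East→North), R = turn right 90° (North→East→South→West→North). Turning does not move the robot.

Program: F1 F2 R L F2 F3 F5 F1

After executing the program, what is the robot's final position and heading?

Start: (x=7, y=8), facing West
  F1: move forward 1, now at (x=6, y=8)
  F2: move forward 2, now at (x=4, y=8)
  R: turn right, now facing North
  L: turn left, now facing West
  F2: move forward 1/2 (blocked), now at (x=3, y=8)
  F3: move forward 0/3 (blocked), now at (x=3, y=8)
  F5: move forward 0/5 (blocked), now at (x=3, y=8)
  F1: move forward 0/1 (blocked), now at (x=3, y=8)
Final: (x=3, y=8), facing West

Answer: Final position: (x=3, y=8), facing West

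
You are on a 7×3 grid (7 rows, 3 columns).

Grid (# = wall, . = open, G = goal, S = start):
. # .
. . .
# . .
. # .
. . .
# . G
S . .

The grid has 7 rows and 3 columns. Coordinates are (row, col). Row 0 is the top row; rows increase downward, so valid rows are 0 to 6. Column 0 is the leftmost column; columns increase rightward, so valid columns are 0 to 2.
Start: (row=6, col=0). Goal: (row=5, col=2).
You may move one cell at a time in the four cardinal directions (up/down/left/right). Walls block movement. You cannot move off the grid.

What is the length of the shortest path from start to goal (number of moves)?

BFS from (row=6, col=0) until reaching (row=5, col=2):
  Distance 0: (row=6, col=0)
  Distance 1: (row=6, col=1)
  Distance 2: (row=5, col=1), (row=6, col=2)
  Distance 3: (row=4, col=1), (row=5, col=2)  <- goal reached here
One shortest path (3 moves): (row=6, col=0) -> (row=6, col=1) -> (row=6, col=2) -> (row=5, col=2)

Answer: Shortest path length: 3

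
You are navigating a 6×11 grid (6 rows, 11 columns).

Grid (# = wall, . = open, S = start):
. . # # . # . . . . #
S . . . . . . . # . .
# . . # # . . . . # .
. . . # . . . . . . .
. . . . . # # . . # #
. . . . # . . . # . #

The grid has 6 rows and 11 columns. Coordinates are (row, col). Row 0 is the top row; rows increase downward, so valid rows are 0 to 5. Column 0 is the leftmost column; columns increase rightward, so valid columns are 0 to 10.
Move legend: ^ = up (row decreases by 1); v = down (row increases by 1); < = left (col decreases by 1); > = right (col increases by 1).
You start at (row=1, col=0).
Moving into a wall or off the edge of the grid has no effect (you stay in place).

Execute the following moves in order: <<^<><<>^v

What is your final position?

Answer: Final position: (row=1, col=1)

Derivation:
Start: (row=1, col=0)
  < (left): blocked, stay at (row=1, col=0)
  < (left): blocked, stay at (row=1, col=0)
  ^ (up): (row=1, col=0) -> (row=0, col=0)
  < (left): blocked, stay at (row=0, col=0)
  > (right): (row=0, col=0) -> (row=0, col=1)
  < (left): (row=0, col=1) -> (row=0, col=0)
  < (left): blocked, stay at (row=0, col=0)
  > (right): (row=0, col=0) -> (row=0, col=1)
  ^ (up): blocked, stay at (row=0, col=1)
  v (down): (row=0, col=1) -> (row=1, col=1)
Final: (row=1, col=1)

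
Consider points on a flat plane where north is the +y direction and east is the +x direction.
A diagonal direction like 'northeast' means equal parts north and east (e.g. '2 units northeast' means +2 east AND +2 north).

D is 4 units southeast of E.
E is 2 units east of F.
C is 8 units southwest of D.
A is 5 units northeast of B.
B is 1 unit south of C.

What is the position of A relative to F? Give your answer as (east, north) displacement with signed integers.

Answer: A is at (east=3, north=-8) relative to F.

Derivation:
Place F at the origin (east=0, north=0).
  E is 2 units east of F: delta (east=+2, north=+0); E at (east=2, north=0).
  D is 4 units southeast of E: delta (east=+4, north=-4); D at (east=6, north=-4).
  C is 8 units southwest of D: delta (east=-8, north=-8); C at (east=-2, north=-12).
  B is 1 unit south of C: delta (east=+0, north=-1); B at (east=-2, north=-13).
  A is 5 units northeast of B: delta (east=+5, north=+5); A at (east=3, north=-8).
Therefore A relative to F: (east=3, north=-8).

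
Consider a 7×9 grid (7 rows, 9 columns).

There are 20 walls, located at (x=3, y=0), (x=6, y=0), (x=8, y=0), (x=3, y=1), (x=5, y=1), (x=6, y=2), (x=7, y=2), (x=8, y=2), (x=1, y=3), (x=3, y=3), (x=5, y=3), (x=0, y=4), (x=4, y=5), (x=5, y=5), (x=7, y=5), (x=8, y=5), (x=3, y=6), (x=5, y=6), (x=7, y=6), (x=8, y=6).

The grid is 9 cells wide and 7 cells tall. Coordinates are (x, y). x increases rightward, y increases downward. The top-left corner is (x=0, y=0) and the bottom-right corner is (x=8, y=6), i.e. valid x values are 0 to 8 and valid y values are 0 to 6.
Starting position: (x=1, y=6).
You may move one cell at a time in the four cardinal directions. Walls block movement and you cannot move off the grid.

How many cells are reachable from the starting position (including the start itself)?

Answer: Reachable cells: 38

Derivation:
BFS flood-fill from (x=1, y=6):
  Distance 0: (x=1, y=6)
  Distance 1: (x=1, y=5), (x=0, y=6), (x=2, y=6)
  Distance 2: (x=1, y=4), (x=0, y=5), (x=2, y=5)
  Distance 3: (x=2, y=4), (x=3, y=5)
  Distance 4: (x=2, y=3), (x=3, y=4)
  Distance 5: (x=2, y=2), (x=4, y=4)
  Distance 6: (x=2, y=1), (x=1, y=2), (x=3, y=2), (x=4, y=3), (x=5, y=4)
  Distance 7: (x=2, y=0), (x=1, y=1), (x=0, y=2), (x=4, y=2), (x=6, y=4)
  Distance 8: (x=1, y=0), (x=0, y=1), (x=4, y=1), (x=5, y=2), (x=0, y=3), (x=6, y=3), (x=7, y=4), (x=6, y=5)
  Distance 9: (x=0, y=0), (x=4, y=0), (x=7, y=3), (x=8, y=4), (x=6, y=6)
  Distance 10: (x=5, y=0), (x=8, y=3)
Total reachable: 38 (grid has 43 open cells total)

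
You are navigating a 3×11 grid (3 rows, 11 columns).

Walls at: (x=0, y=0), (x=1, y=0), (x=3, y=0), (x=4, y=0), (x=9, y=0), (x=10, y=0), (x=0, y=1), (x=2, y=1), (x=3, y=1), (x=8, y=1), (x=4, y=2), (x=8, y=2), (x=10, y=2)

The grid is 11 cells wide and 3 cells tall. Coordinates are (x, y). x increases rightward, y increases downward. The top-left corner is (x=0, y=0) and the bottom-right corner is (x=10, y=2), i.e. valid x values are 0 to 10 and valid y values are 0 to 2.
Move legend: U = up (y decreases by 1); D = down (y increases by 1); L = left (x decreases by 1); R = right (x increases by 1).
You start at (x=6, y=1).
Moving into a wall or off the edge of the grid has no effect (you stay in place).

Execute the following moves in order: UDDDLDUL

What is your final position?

Answer: Final position: (x=4, y=1)

Derivation:
Start: (x=6, y=1)
  U (up): (x=6, y=1) -> (x=6, y=0)
  D (down): (x=6, y=0) -> (x=6, y=1)
  D (down): (x=6, y=1) -> (x=6, y=2)
  D (down): blocked, stay at (x=6, y=2)
  L (left): (x=6, y=2) -> (x=5, y=2)
  D (down): blocked, stay at (x=5, y=2)
  U (up): (x=5, y=2) -> (x=5, y=1)
  L (left): (x=5, y=1) -> (x=4, y=1)
Final: (x=4, y=1)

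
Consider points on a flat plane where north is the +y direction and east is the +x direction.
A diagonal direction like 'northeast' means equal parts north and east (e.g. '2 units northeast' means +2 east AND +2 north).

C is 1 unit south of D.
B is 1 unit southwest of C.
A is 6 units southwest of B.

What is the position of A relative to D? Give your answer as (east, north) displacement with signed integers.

Place D at the origin (east=0, north=0).
  C is 1 unit south of D: delta (east=+0, north=-1); C at (east=0, north=-1).
  B is 1 unit southwest of C: delta (east=-1, north=-1); B at (east=-1, north=-2).
  A is 6 units southwest of B: delta (east=-6, north=-6); A at (east=-7, north=-8).
Therefore A relative to D: (east=-7, north=-8).

Answer: A is at (east=-7, north=-8) relative to D.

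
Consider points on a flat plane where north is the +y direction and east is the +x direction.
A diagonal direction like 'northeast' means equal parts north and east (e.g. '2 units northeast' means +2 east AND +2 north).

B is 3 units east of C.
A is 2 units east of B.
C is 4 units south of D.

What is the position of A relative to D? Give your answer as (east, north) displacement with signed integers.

Place D at the origin (east=0, north=0).
  C is 4 units south of D: delta (east=+0, north=-4); C at (east=0, north=-4).
  B is 3 units east of C: delta (east=+3, north=+0); B at (east=3, north=-4).
  A is 2 units east of B: delta (east=+2, north=+0); A at (east=5, north=-4).
Therefore A relative to D: (east=5, north=-4).

Answer: A is at (east=5, north=-4) relative to D.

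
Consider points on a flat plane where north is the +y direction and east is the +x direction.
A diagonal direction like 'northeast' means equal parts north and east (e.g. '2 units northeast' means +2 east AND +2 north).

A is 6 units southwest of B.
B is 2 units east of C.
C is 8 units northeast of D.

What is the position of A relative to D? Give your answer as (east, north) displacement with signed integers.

Place D at the origin (east=0, north=0).
  C is 8 units northeast of D: delta (east=+8, north=+8); C at (east=8, north=8).
  B is 2 units east of C: delta (east=+2, north=+0); B at (east=10, north=8).
  A is 6 units southwest of B: delta (east=-6, north=-6); A at (east=4, north=2).
Therefore A relative to D: (east=4, north=2).

Answer: A is at (east=4, north=2) relative to D.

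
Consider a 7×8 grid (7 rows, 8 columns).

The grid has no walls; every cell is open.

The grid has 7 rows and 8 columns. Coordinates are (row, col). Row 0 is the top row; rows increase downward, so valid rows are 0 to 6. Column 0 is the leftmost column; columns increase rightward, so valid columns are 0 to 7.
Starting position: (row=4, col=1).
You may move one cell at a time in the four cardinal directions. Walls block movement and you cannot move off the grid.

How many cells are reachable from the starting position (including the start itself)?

Answer: Reachable cells: 56

Derivation:
BFS flood-fill from (row=4, col=1):
  Distance 0: (row=4, col=1)
  Distance 1: (row=3, col=1), (row=4, col=0), (row=4, col=2), (row=5, col=1)
  Distance 2: (row=2, col=1), (row=3, col=0), (row=3, col=2), (row=4, col=3), (row=5, col=0), (row=5, col=2), (row=6, col=1)
  Distance 3: (row=1, col=1), (row=2, col=0), (row=2, col=2), (row=3, col=3), (row=4, col=4), (row=5, col=3), (row=6, col=0), (row=6, col=2)
  Distance 4: (row=0, col=1), (row=1, col=0), (row=1, col=2), (row=2, col=3), (row=3, col=4), (row=4, col=5), (row=5, col=4), (row=6, col=3)
  Distance 5: (row=0, col=0), (row=0, col=2), (row=1, col=3), (row=2, col=4), (row=3, col=5), (row=4, col=6), (row=5, col=5), (row=6, col=4)
  Distance 6: (row=0, col=3), (row=1, col=4), (row=2, col=5), (row=3, col=6), (row=4, col=7), (row=5, col=6), (row=6, col=5)
  Distance 7: (row=0, col=4), (row=1, col=5), (row=2, col=6), (row=3, col=7), (row=5, col=7), (row=6, col=6)
  Distance 8: (row=0, col=5), (row=1, col=6), (row=2, col=7), (row=6, col=7)
  Distance 9: (row=0, col=6), (row=1, col=7)
  Distance 10: (row=0, col=7)
Total reachable: 56 (grid has 56 open cells total)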